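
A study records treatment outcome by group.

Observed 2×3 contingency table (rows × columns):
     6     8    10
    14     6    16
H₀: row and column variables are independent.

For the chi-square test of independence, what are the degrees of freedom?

degrees of freedom = 2

df = (r−1)(c−1) = (2−1)·(3−1) = 2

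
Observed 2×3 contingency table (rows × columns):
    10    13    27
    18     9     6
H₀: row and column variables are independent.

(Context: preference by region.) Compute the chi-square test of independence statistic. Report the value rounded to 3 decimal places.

test statistic = 13.459

Row totals [50, 33], col totals [28, 22, 33], n=83
χ² = (10−16.87)²/16.87 + (13−13.25)²/13.25 + (27−19.88)²/19.88 + (18−11.13)²/11.13 + (9−8.75)²/8.75 + (6−13.12)²/13.12 = 13.4593
df = 2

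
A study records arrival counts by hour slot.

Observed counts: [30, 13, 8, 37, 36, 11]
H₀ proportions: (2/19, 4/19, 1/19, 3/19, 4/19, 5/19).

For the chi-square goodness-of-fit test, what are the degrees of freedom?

df = k − 1 = 6 − 1 = 5

degrees of freedom = 5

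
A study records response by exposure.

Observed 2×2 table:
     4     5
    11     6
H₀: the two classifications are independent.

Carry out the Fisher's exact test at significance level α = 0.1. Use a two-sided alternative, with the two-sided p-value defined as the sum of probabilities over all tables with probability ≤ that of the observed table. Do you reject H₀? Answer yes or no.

Margins: r₁=9, r₂=17, c₁=15, c₂=11, n=26
p_obs = C(9,4)·C(17,11)/C(26,15); sum pmf over tables with pmf ≤ p_obs
p-value (two-sided) = 0.41854
At α=0.1: p ≥ α → fail to reject H₀

reject H₀: no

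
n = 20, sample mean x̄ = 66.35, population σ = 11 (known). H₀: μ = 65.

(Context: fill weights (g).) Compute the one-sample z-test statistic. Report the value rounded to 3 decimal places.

test statistic = 0.549

SE = σ/√n = 11/√20 = 2.4597
z = (x̄−μ₀)/SE = (66.35−65)/2.4597 = 0.5489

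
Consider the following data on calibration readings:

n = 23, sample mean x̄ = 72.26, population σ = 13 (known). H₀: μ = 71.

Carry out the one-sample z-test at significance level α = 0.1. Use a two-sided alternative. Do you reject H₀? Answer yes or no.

SE = σ/√n = 13/√23 = 2.7107
z = (x̄−μ₀)/SE = (72.26−71)/2.7107 = 0.4648
p-value (two-sided) = 0.64206
At α=0.1: p ≥ α → fail to reject H₀

reject H₀: no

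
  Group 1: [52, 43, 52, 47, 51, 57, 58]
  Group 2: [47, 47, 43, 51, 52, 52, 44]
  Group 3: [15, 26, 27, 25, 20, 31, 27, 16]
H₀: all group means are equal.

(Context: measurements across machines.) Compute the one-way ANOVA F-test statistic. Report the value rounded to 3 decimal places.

Group means [51.43, 48.00, 23.38], grand mean 40.136
SSB = Σnᵢ(x̄ᵢ−x̄)² = 3573.002; SSW = ΣΣ(x−x̄ᵢ)² = 479.589
MSB = 3573.002/2 = 1786.5008; MSW = 479.589/19 = 25.2415
F = MSB/MSW = 70.7762
df = (2, 19)

test statistic = 70.776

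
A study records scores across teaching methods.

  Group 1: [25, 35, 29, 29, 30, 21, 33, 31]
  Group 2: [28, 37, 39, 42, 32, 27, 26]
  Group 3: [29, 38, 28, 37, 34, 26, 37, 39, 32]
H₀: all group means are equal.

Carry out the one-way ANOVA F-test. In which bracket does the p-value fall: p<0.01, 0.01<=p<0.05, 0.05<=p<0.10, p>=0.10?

Group means [29.12, 33.00, 33.33], grand mean 31.833
SSB = Σnᵢ(x̄ᵢ−x̄)² = 88.458; SSW = ΣΣ(x−x̄ᵢ)² = 564.875
MSB = 88.458/2 = 44.2292; MSW = 564.875/21 = 26.8988
F = MSB/MSW = 1.6443
df = (2, 21)
p-value (upper-tail) = 0.21706
→ bracket: p>=0.10

p-value bracket: p>=0.10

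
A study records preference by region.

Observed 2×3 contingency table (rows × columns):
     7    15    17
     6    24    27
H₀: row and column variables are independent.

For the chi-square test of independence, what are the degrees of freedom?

df = (r−1)(c−1) = (2−1)·(3−1) = 2

degrees of freedom = 2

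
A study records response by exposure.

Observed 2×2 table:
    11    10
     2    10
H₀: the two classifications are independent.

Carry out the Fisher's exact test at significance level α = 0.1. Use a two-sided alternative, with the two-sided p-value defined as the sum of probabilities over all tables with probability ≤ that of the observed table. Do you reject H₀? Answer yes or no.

Margins: r₁=21, r₂=12, c₁=13, c₂=20, n=33
p_obs = C(21,11)·C(12,2)/C(33,13); sum pmf over tables with pmf ≤ p_obs
p-value (two-sided) = 0.06715
At α=0.1: p < α → reject H₀

reject H₀: yes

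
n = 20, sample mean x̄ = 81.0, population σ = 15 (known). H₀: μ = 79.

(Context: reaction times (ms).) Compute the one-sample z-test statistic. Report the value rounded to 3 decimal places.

SE = σ/√n = 15/√20 = 3.3541
z = (x̄−μ₀)/SE = (81.0−79)/3.3541 = 0.5963

test statistic = 0.596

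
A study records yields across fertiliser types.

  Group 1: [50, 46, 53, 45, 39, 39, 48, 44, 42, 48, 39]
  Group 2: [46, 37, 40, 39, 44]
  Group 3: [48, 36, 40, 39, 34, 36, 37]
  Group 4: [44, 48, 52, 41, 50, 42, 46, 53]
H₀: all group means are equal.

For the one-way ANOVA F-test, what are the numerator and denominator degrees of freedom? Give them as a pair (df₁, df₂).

degrees of freedom = [3, 27]

k = 4 groups, N = 31 total
df = (k−1, N−k) = (4−1, 31−4) = (3, 27)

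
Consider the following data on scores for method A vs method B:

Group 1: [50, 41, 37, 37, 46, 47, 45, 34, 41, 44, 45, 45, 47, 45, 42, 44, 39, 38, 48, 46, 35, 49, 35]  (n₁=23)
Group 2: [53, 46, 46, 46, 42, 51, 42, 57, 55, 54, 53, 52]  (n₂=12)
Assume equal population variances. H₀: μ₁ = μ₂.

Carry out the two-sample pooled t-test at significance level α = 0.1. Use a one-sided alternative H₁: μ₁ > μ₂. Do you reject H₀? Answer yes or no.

x̄₁=42.609, s₁=4.793, n₁=23
x̄₂=49.750, s₂=5.119, n₂=12
s_p² = [22·4.793² + 11·5.119²]/33 = 24.0524
SE = √(s_p²·(1/23+1/12)) = 1.7465
t = (42.609−49.750)/1.7465 = -4.0890
df = 33
p-value (one-sided, H₁ greater) = 0.99987
At α=0.1: p ≥ α → fail to reject H₀

reject H₀: no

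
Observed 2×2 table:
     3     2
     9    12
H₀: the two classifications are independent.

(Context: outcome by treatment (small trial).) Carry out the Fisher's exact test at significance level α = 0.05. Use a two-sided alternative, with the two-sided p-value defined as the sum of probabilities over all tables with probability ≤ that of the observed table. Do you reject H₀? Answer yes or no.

reject H₀: no

Margins: r₁=5, r₂=21, c₁=12, c₂=14, n=26
p_obs = C(5,3)·C(21,9)/C(26,12); sum pmf over tables with pmf ≤ p_obs
p-value (two-sided) = 0.63478
At α=0.05: p ≥ α → fail to reject H₀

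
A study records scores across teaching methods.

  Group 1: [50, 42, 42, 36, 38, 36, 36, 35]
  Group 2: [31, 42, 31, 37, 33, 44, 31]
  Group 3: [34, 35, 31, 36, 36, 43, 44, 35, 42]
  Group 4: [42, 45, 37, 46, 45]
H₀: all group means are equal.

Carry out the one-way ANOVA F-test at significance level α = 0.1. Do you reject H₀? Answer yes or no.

reject H₀: yes

Group means [39.38, 35.57, 37.33, 43.00], grand mean 38.448
SSB = Σnᵢ(x̄ᵢ−x̄)² = 179.583; SSW = ΣΣ(x−x̄ᵢ)² = 583.589
MSB = 179.583/3 = 59.8610; MSW = 583.589/25 = 23.3436
F = MSB/MSW = 2.5643
df = (3, 25)
p-value (upper-tail) = 0.07731
At α=0.1: p < α → reject H₀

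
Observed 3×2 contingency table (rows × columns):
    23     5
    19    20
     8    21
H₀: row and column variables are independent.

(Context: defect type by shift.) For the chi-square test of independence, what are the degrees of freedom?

degrees of freedom = 2

df = (r−1)(c−1) = (3−1)·(2−1) = 2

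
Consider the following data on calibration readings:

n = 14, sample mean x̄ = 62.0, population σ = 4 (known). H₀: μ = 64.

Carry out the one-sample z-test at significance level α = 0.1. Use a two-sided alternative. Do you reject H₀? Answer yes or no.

reject H₀: yes

SE = σ/√n = 4/√14 = 1.0690
z = (x̄−μ₀)/SE = (62.0−64)/1.0690 = -1.8708
p-value (two-sided) = 0.06137
At α=0.1: p < α → reject H₀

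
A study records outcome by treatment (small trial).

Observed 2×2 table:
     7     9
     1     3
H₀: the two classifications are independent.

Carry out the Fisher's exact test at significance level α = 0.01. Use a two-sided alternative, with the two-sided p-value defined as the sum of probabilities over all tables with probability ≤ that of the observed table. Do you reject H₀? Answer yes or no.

reject H₀: no

Margins: r₁=16, r₂=4, c₁=8, c₂=12, n=20
p_obs = C(16,7)·C(4,1)/C(20,8); sum pmf over tables with pmf ≤ p_obs
p-value (two-sided) = 0.61858
At α=0.01: p ≥ α → fail to reject H₀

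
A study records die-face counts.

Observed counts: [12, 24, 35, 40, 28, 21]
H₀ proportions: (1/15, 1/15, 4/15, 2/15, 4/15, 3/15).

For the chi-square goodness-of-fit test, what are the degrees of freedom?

df = k − 1 = 6 − 1 = 5

degrees of freedom = 5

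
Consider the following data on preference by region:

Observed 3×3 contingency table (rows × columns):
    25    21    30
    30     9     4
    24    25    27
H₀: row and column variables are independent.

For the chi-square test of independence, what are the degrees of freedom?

df = (r−1)(c−1) = (3−1)·(3−1) = 4

degrees of freedom = 4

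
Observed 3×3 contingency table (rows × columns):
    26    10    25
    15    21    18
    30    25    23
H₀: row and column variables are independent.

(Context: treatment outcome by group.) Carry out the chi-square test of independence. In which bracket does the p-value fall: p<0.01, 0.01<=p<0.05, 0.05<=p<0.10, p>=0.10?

p-value bracket: 0.05<=p<0.10

Row totals [61, 54, 78], col totals [71, 56, 66], n=193
χ² = (26−22.44)²/22.44 + (10−17.70)²/17.70 + (25−20.86)²/20.86 + (15−19.87)²/19.87 + (21−15.67)²/15.67 + (18−18.47)²/18.47 + (30−28.69)²/28.69 + (25−22.63)²/22.63 + (23−26.67)²/26.67 = 8.5663
df = 4
p-value (upper-tail) = 0.07290
→ bracket: 0.05<=p<0.10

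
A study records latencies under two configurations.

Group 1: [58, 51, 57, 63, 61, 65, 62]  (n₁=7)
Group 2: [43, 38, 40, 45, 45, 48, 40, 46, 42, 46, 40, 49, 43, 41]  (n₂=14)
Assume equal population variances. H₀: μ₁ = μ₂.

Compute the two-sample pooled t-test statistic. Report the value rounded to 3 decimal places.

test statistic = 9.255

x̄₁=59.571, s₁=4.685, n₁=7
x̄₂=43.286, s₂=3.315, n₂=14
s_p² = [6·4.685² + 13·3.315²]/19 = 14.4511
SE = √(s_p²·(1/7+1/14)) = 1.7597
t = (59.571−43.286)/1.7597 = 9.2546
df = 19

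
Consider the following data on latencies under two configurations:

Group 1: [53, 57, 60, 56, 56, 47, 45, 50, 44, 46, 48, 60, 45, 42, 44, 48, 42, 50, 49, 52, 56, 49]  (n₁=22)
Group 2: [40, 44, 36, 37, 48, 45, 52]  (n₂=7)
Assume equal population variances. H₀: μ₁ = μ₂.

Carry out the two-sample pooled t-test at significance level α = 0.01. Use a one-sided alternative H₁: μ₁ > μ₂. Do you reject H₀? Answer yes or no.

x̄₁=49.955, s₁=5.585, n₁=22
x̄₂=43.143, s₂=5.843, n₂=7
s_p² = [21·5.585² + 6·5.843²]/27 = 31.8449
SE = √(s_p²·(1/22+1/7)) = 2.4488
t = (49.955−43.143)/2.4488 = 2.7816
df = 27
p-value (one-sided, H₁ greater) = 0.00487
At α=0.01: p < α → reject H₀

reject H₀: yes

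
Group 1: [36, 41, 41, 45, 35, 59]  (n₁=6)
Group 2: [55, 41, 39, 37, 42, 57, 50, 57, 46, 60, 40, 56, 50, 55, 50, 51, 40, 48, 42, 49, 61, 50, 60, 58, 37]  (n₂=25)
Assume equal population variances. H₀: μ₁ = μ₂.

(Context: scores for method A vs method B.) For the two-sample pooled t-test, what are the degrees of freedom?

df = n₁ + n₂ − 2 = 6 + 25 − 2 = 29

degrees of freedom = 29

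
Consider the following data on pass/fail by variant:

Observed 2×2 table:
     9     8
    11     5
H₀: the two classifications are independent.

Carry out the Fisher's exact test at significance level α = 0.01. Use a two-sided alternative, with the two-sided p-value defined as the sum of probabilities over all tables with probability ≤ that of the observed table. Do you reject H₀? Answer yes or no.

Margins: r₁=17, r₂=16, c₁=20, c₂=13, n=33
p_obs = C(17,9)·C(16,11)/C(33,20); sum pmf over tables with pmf ≤ p_obs
p-value (two-sided) = 0.48127
At α=0.01: p ≥ α → fail to reject H₀

reject H₀: no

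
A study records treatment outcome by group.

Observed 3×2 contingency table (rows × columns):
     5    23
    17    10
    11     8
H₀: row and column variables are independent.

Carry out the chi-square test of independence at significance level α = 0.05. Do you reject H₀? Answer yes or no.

reject H₀: yes

Row totals [28, 27, 19], col totals [33, 41], n=74
χ² = (5−12.49)²/12.49 + (23−15.51)²/15.51 + (17−12.04)²/12.04 + (10−14.96)²/14.96 + (11−8.47)²/8.47 + (8−10.53)²/10.53 = 13.1487
df = 2
p-value (upper-tail) = 0.00140
At α=0.05: p < α → reject H₀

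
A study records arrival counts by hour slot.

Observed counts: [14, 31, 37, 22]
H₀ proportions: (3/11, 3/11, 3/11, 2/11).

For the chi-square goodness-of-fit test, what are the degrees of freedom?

df = k − 1 = 4 − 1 = 3

degrees of freedom = 3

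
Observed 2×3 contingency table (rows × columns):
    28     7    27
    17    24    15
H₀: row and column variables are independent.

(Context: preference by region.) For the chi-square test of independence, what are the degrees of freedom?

degrees of freedom = 2

df = (r−1)(c−1) = (2−1)·(3−1) = 2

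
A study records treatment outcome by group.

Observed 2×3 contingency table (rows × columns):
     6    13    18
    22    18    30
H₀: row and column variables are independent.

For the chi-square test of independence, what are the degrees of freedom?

degrees of freedom = 2

df = (r−1)(c−1) = (2−1)·(3−1) = 2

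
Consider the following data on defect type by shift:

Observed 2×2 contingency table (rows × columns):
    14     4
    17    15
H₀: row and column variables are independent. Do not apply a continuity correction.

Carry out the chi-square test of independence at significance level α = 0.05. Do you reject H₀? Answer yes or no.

reject H₀: no

Row totals [18, 32], col totals [31, 19], n=50
χ² = (14−11.16)²/11.16 + (4−6.84)²/6.84 + (17−19.84)²/19.84 + (15−12.16)²/12.16 = 2.9717
df = 1
p-value (upper-tail) = 0.08473
At α=0.05: p ≥ α → fail to reject H₀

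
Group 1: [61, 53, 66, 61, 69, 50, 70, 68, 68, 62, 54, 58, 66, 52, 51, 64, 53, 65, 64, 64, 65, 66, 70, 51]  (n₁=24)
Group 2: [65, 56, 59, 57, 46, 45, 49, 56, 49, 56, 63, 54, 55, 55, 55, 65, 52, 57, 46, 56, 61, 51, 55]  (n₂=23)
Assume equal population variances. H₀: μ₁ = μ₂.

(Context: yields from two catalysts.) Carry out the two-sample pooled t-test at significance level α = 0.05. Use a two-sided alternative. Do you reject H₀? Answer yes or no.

x̄₁=61.292, s₁=6.740, n₁=24
x̄₂=54.913, s₂=5.591, n₂=23
s_p² = [23·6.740² + 22·5.591²]/45 = 38.5063
SE = √(s_p²·(1/24+1/23)) = 1.8107
t = (61.292−54.913)/1.8107 = 3.5227
df = 45
p-value (two-sided) = 0.00099
At α=0.05: p < α → reject H₀

reject H₀: yes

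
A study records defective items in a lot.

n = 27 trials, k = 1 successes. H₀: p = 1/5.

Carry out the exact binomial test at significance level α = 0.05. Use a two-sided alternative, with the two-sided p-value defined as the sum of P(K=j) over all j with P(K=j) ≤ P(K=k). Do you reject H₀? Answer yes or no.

Exact binomial: n=27, k=1, p₀=1/5=0.2000
P(X=j) = C(n,j)·p₀^j·(1−p₀)^(n−j); p = Σ P(X=j) over j with P(X=j) ≤ P(X=1)
p-value (two-sided) = 0.02971
At α=0.05: p < α → reject H₀

reject H₀: yes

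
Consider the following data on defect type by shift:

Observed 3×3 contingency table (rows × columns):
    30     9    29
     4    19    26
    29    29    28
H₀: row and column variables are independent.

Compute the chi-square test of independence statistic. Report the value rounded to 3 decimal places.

Row totals [68, 49, 86], col totals [63, 57, 83], n=203
χ² = (30−21.10)²/21.10 + (9−19.09)²/19.09 + (29−27.80)²/27.80 + (4−15.21)²/15.21 + (19−13.76)²/13.76 + (26−20.03)²/20.03 + (29−26.69)²/26.69 + (29−24.15)²/24.15 + (28−35.16)²/35.16 = 23.8040
df = 4

test statistic = 23.804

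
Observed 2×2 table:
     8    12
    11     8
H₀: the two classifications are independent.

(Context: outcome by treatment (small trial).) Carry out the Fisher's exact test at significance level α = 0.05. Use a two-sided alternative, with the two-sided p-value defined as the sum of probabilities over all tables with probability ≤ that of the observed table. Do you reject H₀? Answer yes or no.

Margins: r₁=20, r₂=19, c₁=19, c₂=20, n=39
p_obs = C(20,8)·C(19,11)/C(39,19); sum pmf over tables with pmf ≤ p_obs
p-value (two-sided) = 0.34307
At α=0.05: p ≥ α → fail to reject H₀

reject H₀: no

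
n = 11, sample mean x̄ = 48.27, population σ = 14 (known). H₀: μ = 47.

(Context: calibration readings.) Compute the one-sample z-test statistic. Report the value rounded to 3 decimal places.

SE = σ/√n = 14/√11 = 4.2212
z = (x̄−μ₀)/SE = (48.27−47)/4.2212 = 0.3009

test statistic = 0.301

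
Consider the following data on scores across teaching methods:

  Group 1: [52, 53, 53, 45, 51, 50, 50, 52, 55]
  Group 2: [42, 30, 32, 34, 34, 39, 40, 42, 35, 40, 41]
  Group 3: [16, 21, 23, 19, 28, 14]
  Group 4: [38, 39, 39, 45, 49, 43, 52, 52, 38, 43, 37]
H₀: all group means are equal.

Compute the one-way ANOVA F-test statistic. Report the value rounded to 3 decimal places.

Group means [51.22, 37.18, 20.17, 43.18], grand mean 39.622
SSB = Σnᵢ(x̄ᵢ−x̄)² = 3687.041; SSW = ΣΣ(x−x̄ᵢ)² = 693.662
MSB = 3687.041/3 = 1229.0137; MSW = 693.662/33 = 21.0200
F = MSB/MSW = 58.4686
df = (3, 33)

test statistic = 58.469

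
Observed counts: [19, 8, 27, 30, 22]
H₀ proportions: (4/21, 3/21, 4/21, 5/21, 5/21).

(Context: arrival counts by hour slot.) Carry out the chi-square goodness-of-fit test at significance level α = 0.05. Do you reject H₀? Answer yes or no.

reject H₀: no

n = 106; E_i = n·p_i = [20.19, 15.14, 20.19, 25.24, 25.24]
χ² = (19−20.19)²/20.19 + (8−15.14)²/15.14 + (27−20.19)²/20.19 + (30−25.24)²/25.24 + (22−25.24)²/25.24 = 7.0500
df = 4
p-value (upper-tail) = 0.13327
At α=0.05: p ≥ α → fail to reject H₀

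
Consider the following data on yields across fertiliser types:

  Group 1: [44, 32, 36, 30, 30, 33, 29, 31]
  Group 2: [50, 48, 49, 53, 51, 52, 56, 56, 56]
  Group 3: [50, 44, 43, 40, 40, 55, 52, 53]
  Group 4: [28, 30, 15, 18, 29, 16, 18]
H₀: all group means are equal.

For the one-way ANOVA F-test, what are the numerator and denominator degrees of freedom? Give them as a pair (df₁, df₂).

k = 4 groups, N = 32 total
df = (k−1, N−k) = (4−1, 32−4) = (3, 28)

degrees of freedom = [3, 28]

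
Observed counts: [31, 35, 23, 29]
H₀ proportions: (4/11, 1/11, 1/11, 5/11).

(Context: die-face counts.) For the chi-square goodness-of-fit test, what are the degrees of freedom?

degrees of freedom = 3

df = k − 1 = 4 − 1 = 3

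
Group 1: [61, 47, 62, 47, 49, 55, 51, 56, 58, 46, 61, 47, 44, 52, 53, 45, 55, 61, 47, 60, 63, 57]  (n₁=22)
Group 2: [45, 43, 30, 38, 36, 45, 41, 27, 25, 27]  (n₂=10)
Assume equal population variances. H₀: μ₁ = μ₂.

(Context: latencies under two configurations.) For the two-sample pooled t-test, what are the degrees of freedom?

df = n₁ + n₂ − 2 = 22 + 10 − 2 = 30

degrees of freedom = 30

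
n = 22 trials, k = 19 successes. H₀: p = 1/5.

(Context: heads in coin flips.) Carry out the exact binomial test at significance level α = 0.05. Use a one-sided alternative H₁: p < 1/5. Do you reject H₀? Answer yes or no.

reject H₀: no

Exact binomial: n=22, k=19, p₀=1/5=0.2000
P(X≤19) from Σ C(n,i)·p₀^i·(1−p₀)^(n−i)
p-value (one-sided, H₁ less) = 1.00000
At α=0.05: p ≥ α → fail to reject H₀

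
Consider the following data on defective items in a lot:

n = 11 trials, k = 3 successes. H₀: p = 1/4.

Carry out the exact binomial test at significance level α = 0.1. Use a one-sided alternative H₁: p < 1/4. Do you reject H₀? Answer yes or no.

Exact binomial: n=11, k=3, p₀=1/4=0.2500
P(X≤3) from Σ C(n,i)·p₀^i·(1−p₀)^(n−i)
p-value (one-sided, H₁ less) = 0.71330
At α=0.1: p ≥ α → fail to reject H₀

reject H₀: no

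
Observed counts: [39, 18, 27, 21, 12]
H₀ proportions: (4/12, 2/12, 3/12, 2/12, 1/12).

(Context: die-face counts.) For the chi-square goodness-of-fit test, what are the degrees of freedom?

df = k − 1 = 5 − 1 = 4

degrees of freedom = 4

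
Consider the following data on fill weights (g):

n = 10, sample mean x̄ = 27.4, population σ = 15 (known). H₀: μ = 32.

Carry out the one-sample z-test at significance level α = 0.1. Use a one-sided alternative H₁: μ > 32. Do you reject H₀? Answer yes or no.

SE = σ/√n = 15/√10 = 4.7434
z = (x̄−μ₀)/SE = (27.4−32)/4.7434 = -0.9698
p-value (one-sided, H₁ greater) = 0.83392
At α=0.1: p ≥ α → fail to reject H₀

reject H₀: no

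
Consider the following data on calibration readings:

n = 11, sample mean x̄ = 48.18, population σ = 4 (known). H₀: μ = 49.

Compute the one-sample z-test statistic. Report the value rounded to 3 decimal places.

SE = σ/√n = 4/√11 = 1.2060
z = (x̄−μ₀)/SE = (48.18−49)/1.2060 = -0.6799

test statistic = -0.680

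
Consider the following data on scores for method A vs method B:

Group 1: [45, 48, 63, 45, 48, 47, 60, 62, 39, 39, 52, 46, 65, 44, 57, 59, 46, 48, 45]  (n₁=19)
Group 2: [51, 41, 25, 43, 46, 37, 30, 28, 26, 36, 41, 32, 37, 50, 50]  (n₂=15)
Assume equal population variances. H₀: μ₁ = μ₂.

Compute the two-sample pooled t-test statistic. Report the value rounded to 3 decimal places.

test statistic = 4.213

x̄₁=50.421, s₁=8.078, n₁=19
x̄₂=38.200, s₂=8.793, n₂=15
s_p² = [18·8.078² + 14·8.793²]/32 = 70.5322
SE = √(s_p²·(1/19+1/15)) = 2.9008
t = (50.421−38.200)/2.9008 = 4.2131
df = 32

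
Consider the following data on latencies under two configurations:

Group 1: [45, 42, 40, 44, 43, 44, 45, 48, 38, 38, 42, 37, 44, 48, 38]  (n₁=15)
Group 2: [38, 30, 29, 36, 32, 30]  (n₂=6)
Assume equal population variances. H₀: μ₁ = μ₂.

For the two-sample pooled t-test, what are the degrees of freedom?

degrees of freedom = 19

df = n₁ + n₂ − 2 = 15 + 6 − 2 = 19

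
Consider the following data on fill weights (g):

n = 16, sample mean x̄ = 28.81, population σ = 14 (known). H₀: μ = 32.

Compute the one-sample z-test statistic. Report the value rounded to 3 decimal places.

test statistic = -0.911

SE = σ/√n = 14/√16 = 3.5000
z = (x̄−μ₀)/SE = (28.81−32)/3.5000 = -0.9114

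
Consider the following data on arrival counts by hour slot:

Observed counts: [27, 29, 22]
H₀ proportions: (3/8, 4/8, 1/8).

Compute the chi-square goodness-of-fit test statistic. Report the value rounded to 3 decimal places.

test statistic = 18.128

n = 78; E_i = n·p_i = [29.25, 39.00, 9.75]
χ² = (27−29.25)²/29.25 + (29−39.00)²/39.00 + (22−9.75)²/9.75 = 18.1282
df = 2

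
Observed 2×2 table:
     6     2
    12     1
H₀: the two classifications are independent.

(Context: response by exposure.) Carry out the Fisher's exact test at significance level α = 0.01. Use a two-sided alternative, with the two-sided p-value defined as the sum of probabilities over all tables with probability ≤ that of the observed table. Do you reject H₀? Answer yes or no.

reject H₀: no

Margins: r₁=8, r₂=13, c₁=18, c₂=3, n=21
p_obs = C(8,6)·C(13,12)/C(21,18); sum pmf over tables with pmf ≤ p_obs
p-value (two-sided) = 0.53083
At α=0.01: p ≥ α → fail to reject H₀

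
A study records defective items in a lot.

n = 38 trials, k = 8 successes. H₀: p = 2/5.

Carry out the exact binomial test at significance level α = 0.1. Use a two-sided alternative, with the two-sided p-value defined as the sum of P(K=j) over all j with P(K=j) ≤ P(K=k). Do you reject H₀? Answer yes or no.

Exact binomial: n=38, k=8, p₀=2/5=0.4000
P(X=j) = C(n,j)·p₀^j·(1−p₀)^(n−j); p = Σ P(X=j) over j with P(X=j) ≤ P(X=8)
p-value (two-sided) = 0.01946
At α=0.1: p < α → reject H₀

reject H₀: yes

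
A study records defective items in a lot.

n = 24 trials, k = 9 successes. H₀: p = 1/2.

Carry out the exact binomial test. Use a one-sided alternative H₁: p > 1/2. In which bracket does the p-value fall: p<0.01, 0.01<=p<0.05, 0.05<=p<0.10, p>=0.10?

Exact binomial: n=24, k=9, p₀=1/2=0.5000
P(X≥9) from Σ C(n,i)·p₀^i·(1−p₀)^(n−i)
p-value (one-sided, H₁ greater) = 0.92421
→ bracket: p>=0.10

p-value bracket: p>=0.10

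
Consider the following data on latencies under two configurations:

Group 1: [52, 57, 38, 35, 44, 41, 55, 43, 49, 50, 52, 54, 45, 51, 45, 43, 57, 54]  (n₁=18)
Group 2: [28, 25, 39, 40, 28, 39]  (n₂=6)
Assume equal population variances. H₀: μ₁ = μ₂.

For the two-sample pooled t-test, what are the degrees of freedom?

df = n₁ + n₂ − 2 = 18 + 6 − 2 = 22

degrees of freedom = 22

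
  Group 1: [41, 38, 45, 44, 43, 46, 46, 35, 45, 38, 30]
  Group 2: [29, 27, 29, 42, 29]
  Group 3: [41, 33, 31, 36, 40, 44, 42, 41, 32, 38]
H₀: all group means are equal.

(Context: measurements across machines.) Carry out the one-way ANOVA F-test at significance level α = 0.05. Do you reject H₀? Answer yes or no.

Group means [41.00, 31.20, 37.80], grand mean 37.885
SSB = Σnᵢ(x̄ᵢ−x̄)² = 330.254; SSW = ΣΣ(x−x̄ᵢ)² = 606.400
MSB = 330.254/2 = 165.1269; MSW = 606.400/23 = 26.3652
F = MSB/MSW = 6.2631
df = (2, 23)
p-value (upper-tail) = 0.00674
At α=0.05: p < α → reject H₀

reject H₀: yes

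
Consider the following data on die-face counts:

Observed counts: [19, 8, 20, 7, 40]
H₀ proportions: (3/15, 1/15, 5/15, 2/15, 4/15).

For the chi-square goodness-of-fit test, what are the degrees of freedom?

df = k − 1 = 5 − 1 = 4

degrees of freedom = 4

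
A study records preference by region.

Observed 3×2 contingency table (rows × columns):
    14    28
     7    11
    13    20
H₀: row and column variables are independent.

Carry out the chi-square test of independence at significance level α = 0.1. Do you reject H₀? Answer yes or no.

Row totals [42, 18, 33], col totals [34, 59], n=93
χ² = (14−15.35)²/15.35 + (28−26.65)²/26.65 + (7−6.58)²/6.58 + (11−11.42)²/11.42 + (13−12.06)²/12.06 + (20−20.94)²/20.94 = 0.3449
df = 2
p-value (upper-tail) = 0.84160
At α=0.1: p ≥ α → fail to reject H₀

reject H₀: no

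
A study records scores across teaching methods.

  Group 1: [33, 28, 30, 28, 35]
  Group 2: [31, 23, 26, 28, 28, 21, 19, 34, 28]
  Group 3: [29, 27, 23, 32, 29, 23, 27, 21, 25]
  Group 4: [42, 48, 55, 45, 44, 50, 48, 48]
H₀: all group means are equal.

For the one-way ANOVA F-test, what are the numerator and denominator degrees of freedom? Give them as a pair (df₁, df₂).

degrees of freedom = [3, 27]

k = 4 groups, N = 31 total
df = (k−1, N−k) = (4−1, 31−4) = (3, 27)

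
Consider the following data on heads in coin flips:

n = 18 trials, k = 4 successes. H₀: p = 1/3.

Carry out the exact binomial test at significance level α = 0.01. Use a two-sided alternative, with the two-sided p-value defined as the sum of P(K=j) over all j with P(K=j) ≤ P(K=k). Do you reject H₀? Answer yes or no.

Exact binomial: n=18, k=4, p₀=1/3=0.3333
P(X=j) = C(n,j)·p₀^j·(1−p₀)^(n−j); p = Σ P(X=j) over j with P(X=j) ≤ P(X=4)
p-value (two-sided) = 0.45433
At α=0.01: p ≥ α → fail to reject H₀

reject H₀: no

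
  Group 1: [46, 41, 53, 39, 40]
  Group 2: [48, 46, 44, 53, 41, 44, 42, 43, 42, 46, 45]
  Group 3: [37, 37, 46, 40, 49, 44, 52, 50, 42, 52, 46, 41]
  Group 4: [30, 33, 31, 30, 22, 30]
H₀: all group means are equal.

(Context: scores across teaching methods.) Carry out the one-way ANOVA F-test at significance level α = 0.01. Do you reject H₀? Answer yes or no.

Group means [43.80, 44.91, 44.67, 29.33], grand mean 41.912
SSB = Σnᵢ(x̄ᵢ−x̄)² = 1157.026; SSW = ΣΣ(x−x̄ᵢ)² = 639.709
MSB = 1157.026/3 = 385.6754; MSW = 639.709/30 = 21.3236
F = MSB/MSW = 18.0868
df = (3, 30)
p-value (upper-tail) = 0.00000
At α=0.01: p < α → reject H₀

reject H₀: yes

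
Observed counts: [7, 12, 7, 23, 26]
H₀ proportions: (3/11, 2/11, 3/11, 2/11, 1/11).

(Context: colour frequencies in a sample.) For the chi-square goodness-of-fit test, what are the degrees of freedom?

degrees of freedom = 4

df = k − 1 = 5 − 1 = 4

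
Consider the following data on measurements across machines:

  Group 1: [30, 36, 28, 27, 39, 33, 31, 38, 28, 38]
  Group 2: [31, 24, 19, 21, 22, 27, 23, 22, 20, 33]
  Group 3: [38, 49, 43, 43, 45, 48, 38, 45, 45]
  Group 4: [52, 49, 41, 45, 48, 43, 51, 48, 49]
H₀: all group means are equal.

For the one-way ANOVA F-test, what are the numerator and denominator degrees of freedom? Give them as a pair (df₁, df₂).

degrees of freedom = [3, 34]

k = 4 groups, N = 38 total
df = (k−1, N−k) = (4−1, 38−4) = (3, 34)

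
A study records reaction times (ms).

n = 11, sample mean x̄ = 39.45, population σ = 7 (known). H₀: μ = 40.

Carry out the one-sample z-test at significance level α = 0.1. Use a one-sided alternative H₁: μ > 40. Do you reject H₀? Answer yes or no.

SE = σ/√n = 7/√11 = 2.1106
z = (x̄−μ₀)/SE = (39.45−40)/2.1106 = -0.2606
p-value (one-sided, H₁ greater) = 0.60280
At α=0.1: p ≥ α → fail to reject H₀

reject H₀: no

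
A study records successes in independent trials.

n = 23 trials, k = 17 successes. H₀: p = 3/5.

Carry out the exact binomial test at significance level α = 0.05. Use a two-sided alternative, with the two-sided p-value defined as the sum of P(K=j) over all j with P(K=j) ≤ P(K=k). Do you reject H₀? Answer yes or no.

Exact binomial: n=23, k=17, p₀=3/5=0.6000
P(X=j) = C(n,j)·p₀^j·(1−p₀)^(n−j); p = Σ P(X=j) over j with P(X=j) ≤ P(X=17)
p-value (two-sided) = 0.20530
At α=0.05: p ≥ α → fail to reject H₀

reject H₀: no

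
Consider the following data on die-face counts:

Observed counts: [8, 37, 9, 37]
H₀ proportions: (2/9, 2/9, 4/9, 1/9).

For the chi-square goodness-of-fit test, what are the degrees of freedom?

df = k − 1 = 4 − 1 = 3

degrees of freedom = 3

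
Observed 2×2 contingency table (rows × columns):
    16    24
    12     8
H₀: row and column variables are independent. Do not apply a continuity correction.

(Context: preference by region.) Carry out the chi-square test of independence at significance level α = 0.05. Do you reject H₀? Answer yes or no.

reject H₀: no

Row totals [40, 20], col totals [28, 32], n=60
χ² = (16−18.67)²/18.67 + (24−21.33)²/21.33 + (12−9.33)²/9.33 + (8−10.67)²/10.67 = 2.1429
df = 1
p-value (upper-tail) = 0.14323
At α=0.05: p ≥ α → fail to reject H₀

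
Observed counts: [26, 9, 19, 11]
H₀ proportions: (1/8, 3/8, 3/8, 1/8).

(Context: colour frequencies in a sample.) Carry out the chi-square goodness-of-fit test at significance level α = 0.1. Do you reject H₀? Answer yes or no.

reject H₀: yes

n = 65; E_i = n·p_i = [8.12, 24.38, 24.38, 8.12]
χ² = (26−8.12)²/8.12 + (9−24.38)²/24.38 + (19−24.38)²/24.38 + (11−8.12)²/8.12 = 51.2256
df = 3
p-value (upper-tail) = 0.00000
At α=0.1: p < α → reject H₀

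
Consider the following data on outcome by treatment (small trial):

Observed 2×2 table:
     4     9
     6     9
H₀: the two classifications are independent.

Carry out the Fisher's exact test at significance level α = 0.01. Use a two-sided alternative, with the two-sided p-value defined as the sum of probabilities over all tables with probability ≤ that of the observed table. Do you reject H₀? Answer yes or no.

reject H₀: no

Margins: r₁=13, r₂=15, c₁=10, c₂=18, n=28
p_obs = C(13,4)·C(15,6)/C(28,10); sum pmf over tables with pmf ≤ p_obs
p-value (two-sided) = 0.70549
At α=0.01: p ≥ α → fail to reject H₀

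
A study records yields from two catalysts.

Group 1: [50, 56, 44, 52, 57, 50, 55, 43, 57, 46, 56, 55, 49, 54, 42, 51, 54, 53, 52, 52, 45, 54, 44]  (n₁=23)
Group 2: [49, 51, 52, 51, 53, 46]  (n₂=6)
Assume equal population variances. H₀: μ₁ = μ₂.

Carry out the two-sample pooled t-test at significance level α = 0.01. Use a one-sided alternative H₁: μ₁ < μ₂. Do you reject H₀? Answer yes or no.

x̄₁=50.913, s₁=4.757, n₁=23
x̄₂=50.333, s₂=2.503, n₂=6
s_p² = [22·4.757² + 5·2.503²]/27 = 19.5985
SE = √(s_p²·(1/23+1/6)) = 2.0294
t = (50.913−50.333)/2.0294 = 0.2857
df = 27
p-value (one-sided, H₁ less) = 0.61134
At α=0.01: p ≥ α → fail to reject H₀

reject H₀: no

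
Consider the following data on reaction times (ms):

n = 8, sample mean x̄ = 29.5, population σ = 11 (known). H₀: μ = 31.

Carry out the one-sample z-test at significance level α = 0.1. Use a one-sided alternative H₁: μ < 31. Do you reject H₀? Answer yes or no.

SE = σ/√n = 11/√8 = 3.8891
z = (x̄−μ₀)/SE = (29.5−31)/3.8891 = -0.3857
p-value (one-sided, H₁ less) = 0.34986
At α=0.1: p ≥ α → fail to reject H₀

reject H₀: no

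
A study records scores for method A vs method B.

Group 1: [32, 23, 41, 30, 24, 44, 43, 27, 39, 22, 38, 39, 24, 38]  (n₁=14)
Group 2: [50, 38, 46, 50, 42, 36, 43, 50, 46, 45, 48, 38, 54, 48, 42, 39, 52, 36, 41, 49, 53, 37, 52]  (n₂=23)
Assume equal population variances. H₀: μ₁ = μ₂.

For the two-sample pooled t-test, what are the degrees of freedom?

df = n₁ + n₂ − 2 = 14 + 23 − 2 = 35

degrees of freedom = 35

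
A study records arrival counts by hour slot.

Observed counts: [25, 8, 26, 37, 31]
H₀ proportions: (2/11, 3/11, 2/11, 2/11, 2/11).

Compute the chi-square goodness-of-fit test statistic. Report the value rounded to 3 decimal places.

test statistic = 32.096

n = 127; E_i = n·p_i = [23.09, 34.64, 23.09, 23.09, 23.09]
χ² = (25−23.09)²/23.09 + (8−34.64)²/34.64 + (26−23.09)²/23.09 + (37−23.09)²/23.09 + (31−23.09)²/23.09 = 32.0958
df = 4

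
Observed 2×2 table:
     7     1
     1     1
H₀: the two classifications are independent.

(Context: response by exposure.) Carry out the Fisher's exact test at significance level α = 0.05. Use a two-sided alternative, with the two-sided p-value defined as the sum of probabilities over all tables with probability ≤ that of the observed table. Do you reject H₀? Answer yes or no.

reject H₀: no

Margins: r₁=8, r₂=2, c₁=8, c₂=2, n=10
p_obs = C(8,7)·C(2,1)/C(10,8); sum pmf over tables with pmf ≤ p_obs
p-value (two-sided) = 0.37778
At α=0.05: p ≥ α → fail to reject H₀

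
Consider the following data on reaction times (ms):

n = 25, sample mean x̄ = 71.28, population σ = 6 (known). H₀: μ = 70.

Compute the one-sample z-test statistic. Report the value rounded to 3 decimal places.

SE = σ/√n = 6/√25 = 1.2000
z = (x̄−μ₀)/SE = (71.28−70)/1.2000 = 1.0667

test statistic = 1.067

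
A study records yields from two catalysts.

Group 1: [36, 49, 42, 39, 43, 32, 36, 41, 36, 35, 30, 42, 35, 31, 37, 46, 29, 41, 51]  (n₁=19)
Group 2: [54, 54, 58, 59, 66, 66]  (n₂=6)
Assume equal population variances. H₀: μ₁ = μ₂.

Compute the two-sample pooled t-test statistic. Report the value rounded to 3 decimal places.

x̄₁=38.474, s₁=6.177, n₁=19
x̄₂=59.500, s₂=5.431, n₂=6
s_p² = [18·6.177² + 5·5.431²]/23 = 36.2712
SE = √(s_p²·(1/19+1/6)) = 2.8203
t = (38.474−59.500)/2.8203 = -7.4553
df = 23

test statistic = -7.455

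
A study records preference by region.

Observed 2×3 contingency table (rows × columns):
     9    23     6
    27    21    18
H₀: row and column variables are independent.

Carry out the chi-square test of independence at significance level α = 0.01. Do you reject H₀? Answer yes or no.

reject H₀: no

Row totals [38, 66], col totals [36, 44, 24], n=104
χ² = (9−13.15)²/13.15 + (23−16.08)²/16.08 + (6−8.77)²/8.77 + (27−22.85)²/22.85 + (21−27.92)²/27.92 + (18−15.23)²/15.23 = 8.1427
df = 2
p-value (upper-tail) = 0.01705
At α=0.01: p ≥ α → fail to reject H₀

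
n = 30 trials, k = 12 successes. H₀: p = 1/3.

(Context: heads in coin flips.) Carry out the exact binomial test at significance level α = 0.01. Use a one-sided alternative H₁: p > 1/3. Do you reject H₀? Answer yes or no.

reject H₀: no

Exact binomial: n=30, k=12, p₀=1/3=0.3333
P(X≥12) from Σ C(n,i)·p₀^i·(1−p₀)^(n−i)
p-value (one-sided, H₁ greater) = 0.27614
At α=0.01: p ≥ α → fail to reject H₀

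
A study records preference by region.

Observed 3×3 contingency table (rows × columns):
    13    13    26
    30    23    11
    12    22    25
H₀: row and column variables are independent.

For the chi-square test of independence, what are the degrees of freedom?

df = (r−1)(c−1) = (3−1)·(3−1) = 4

degrees of freedom = 4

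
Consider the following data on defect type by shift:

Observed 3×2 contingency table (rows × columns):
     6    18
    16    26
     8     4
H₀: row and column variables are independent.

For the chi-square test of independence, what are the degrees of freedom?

df = (r−1)(c−1) = (3−1)·(2−1) = 2

degrees of freedom = 2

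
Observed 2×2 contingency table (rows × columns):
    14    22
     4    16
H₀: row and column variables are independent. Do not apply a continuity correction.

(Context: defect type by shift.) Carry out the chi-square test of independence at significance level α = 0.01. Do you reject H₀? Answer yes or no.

reject H₀: no

Row totals [36, 20], col totals [18, 38], n=56
χ² = (14−11.57)²/11.57 + (22−24.43)²/24.43 + (4−6.43)²/6.43 + (16−13.57)²/13.57 = 2.1032
df = 1
p-value (upper-tail) = 0.14699
At α=0.01: p ≥ α → fail to reject H₀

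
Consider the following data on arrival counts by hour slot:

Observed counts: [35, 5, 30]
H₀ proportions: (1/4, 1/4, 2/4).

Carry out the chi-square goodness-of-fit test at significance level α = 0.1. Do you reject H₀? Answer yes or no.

n = 70; E_i = n·p_i = [17.50, 17.50, 35.00]
χ² = (35−17.50)²/17.50 + (5−17.50)²/17.50 + (30−35.00)²/35.00 = 27.1429
df = 2
p-value (upper-tail) = 0.00000
At α=0.1: p < α → reject H₀

reject H₀: yes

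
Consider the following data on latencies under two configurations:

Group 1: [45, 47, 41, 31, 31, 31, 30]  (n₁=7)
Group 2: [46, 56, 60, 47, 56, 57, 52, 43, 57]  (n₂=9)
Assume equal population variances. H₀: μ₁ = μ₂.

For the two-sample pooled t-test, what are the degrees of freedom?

degrees of freedom = 14

df = n₁ + n₂ − 2 = 7 + 9 − 2 = 14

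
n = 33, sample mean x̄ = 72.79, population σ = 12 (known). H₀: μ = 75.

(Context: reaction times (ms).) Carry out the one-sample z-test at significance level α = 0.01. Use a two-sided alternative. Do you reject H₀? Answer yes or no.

reject H₀: no

SE = σ/√n = 12/√33 = 2.0889
z = (x̄−μ₀)/SE = (72.79−75)/2.0889 = -1.0580
p-value (two-sided) = 0.29008
At α=0.01: p ≥ α → fail to reject H₀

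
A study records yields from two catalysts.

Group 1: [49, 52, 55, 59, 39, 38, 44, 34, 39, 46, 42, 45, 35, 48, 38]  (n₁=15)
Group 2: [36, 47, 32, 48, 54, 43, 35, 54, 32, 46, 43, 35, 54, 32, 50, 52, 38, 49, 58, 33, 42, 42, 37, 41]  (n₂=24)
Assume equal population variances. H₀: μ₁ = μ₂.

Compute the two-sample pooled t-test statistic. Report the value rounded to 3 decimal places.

x̄₁=44.200, s₁=7.380, n₁=15
x̄₂=43.042, s₂=8.105, n₂=24
s_p² = [14·7.380² + 23·8.105²]/37 = 61.4421
SE = √(s_p²·(1/15+1/24)) = 2.5800
t = (44.200−43.042)/2.5800 = 0.4490
df = 37

test statistic = 0.449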